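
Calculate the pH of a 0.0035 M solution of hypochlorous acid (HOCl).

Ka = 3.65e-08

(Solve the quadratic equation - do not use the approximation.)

x² + Ka×x - Ka×C = 0. Using quadratic formula: [H⁺] = 1.1284e-05

pH = 4.95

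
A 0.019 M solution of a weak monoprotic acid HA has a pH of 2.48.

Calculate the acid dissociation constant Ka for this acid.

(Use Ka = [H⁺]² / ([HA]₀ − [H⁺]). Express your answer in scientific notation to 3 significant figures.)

[H⁺] = 10^(−pH) = 10^(−2.48) = 3.311e-03 M. For HA ⇌ H⁺ + A⁻, Ka = [H⁺][A⁻]/[HA] = [H⁺]² / ([HA]₀ − [H⁺]) = (3.311e-03)² / (0.019 − 3.311e-03) = 6.99e-04.

K_a = 6.99e-04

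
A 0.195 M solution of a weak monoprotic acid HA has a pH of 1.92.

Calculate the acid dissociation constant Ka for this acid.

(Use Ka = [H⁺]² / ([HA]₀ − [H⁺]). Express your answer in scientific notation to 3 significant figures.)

[H⁺] = 10^(−pH) = 10^(−1.92) = 1.202e-02 M. For HA ⇌ H⁺ + A⁻, Ka = [H⁺][A⁻]/[HA] = [H⁺]² / ([HA]₀ − [H⁺]) = (1.202e-02)² / (0.195 − 1.202e-02) = 7.90e-04.

K_a = 7.90e-04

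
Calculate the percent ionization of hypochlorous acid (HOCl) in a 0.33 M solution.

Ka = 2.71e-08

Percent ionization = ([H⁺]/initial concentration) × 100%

Using Ka equilibrium: x² + Ka×x - Ka×C = 0. Solving: [H⁺] = 9.4554e-05. Percent = (9.4554e-05/0.33) × 100

Percent ionization = 0.0287%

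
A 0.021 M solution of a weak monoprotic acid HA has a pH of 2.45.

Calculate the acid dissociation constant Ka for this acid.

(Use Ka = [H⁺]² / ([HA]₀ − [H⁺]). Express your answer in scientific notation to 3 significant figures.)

[H⁺] = 10^(−pH) = 10^(−2.45) = 3.548e-03 M. For HA ⇌ H⁺ + A⁻, Ka = [H⁺][A⁻]/[HA] = [H⁺]² / ([HA]₀ − [H⁺]) = (3.548e-03)² / (0.021 − 3.548e-03) = 7.21e-04.

K_a = 7.21e-04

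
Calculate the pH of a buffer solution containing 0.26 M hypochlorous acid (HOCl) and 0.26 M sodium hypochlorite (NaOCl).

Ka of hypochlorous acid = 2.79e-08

pKa = -log(2.79e-08) = 7.55. pH = pKa + log([A⁻]/[HA]) = 7.55 + log(0.26/0.26)

pH = 7.55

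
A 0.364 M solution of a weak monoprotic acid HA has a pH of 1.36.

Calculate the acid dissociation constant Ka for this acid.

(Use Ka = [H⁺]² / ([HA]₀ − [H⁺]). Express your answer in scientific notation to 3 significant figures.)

[H⁺] = 10^(−pH) = 10^(−1.36) = 4.365e-02 M. For HA ⇌ H⁺ + A⁻, Ka = [H⁺][A⁻]/[HA] = [H⁺]² / ([HA]₀ − [H⁺]) = (4.365e-02)² / (0.364 − 4.365e-02) = 5.95e-03.

K_a = 5.95e-03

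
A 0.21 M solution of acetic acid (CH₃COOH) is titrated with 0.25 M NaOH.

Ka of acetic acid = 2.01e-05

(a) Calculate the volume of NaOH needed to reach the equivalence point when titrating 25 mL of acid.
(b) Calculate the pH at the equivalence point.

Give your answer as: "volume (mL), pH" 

moles acid = 0.21 × 25/1000 = 0.00525 mol; V_base = moles/0.25 × 1000 = 21.0 mL. At equivalence only the conjugate base is present: [A⁻] = 0.00525/0.046 = 1.1413e-01 M. Kb = Kw/Ka = 4.98e-10; [OH⁻] = √(Kb × [A⁻]) = 7.5353e-06; pOH = 5.12; pH = 14 - pOH = 8.88.

V = 21.0 mL, pH = 8.88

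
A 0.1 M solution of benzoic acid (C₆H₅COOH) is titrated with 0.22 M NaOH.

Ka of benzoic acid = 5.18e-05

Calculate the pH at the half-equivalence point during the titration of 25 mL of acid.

At half-equivalence [HA] = [A⁻], so Henderson-Hasselbalch gives pH = pKa = -log(5.18e-05) = 4.29.

pH = pKa = 4.29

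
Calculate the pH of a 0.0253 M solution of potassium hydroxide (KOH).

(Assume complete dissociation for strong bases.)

[OH⁻] = 0.0253 M for strong base. pOH = -log[OH⁻] = 1.60, pH = 14 - pOH

pH = 12.40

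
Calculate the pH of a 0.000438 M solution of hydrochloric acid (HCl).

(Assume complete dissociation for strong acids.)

[H⁺] = 0.000438 M for strong acid. pH = -log[H⁺] = -log(0.000438)

pH = 3.36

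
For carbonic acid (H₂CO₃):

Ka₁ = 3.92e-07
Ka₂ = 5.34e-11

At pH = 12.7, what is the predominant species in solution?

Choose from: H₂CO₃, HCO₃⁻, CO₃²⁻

pKa₁ = 6.41, pKa₂ = 10.27. For a polyprotic acid the predominant species crosses at each pKa: below pKa_n the protonated form dominates, above it the deprotonated form does. At pH = 12.7, the predominant species is CO₃²⁻.

CO₃²⁻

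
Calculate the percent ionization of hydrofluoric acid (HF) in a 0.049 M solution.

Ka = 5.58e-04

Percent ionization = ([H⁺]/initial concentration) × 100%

Using Ka equilibrium: x² + Ka×x - Ka×C = 0. Solving: [H⁺] = 4.9574e-03. Percent = (4.9574e-03/0.049) × 100

Percent ionization = 10.1%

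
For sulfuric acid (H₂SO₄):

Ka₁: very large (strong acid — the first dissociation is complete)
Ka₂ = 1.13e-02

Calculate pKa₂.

pKa₂ = -log(Ka₂) = -log(1.13e-02) = 1.95.

pK_{a2} = 1.95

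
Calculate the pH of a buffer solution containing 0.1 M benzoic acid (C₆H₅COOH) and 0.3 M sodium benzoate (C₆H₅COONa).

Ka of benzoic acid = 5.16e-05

pKa = -log(5.16e-05) = 4.29. pH = pKa + log([A⁻]/[HA]) = 4.29 + log(0.3/0.1)

pH = 4.76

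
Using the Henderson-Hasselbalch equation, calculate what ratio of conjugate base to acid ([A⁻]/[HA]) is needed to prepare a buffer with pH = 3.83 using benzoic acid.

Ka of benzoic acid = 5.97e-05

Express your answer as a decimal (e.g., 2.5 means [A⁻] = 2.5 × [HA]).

pKa = -log(5.97e-05) = 4.2240. pH = pKa + log([A⁻]/[HA]), so log([A⁻]/[HA]) = pH − pKa = 3.83 − 4.2240 = -0.3940. [A⁻]/[HA] = 10^(-0.3940) = 0.404

[A⁻]/[HA] = 0.404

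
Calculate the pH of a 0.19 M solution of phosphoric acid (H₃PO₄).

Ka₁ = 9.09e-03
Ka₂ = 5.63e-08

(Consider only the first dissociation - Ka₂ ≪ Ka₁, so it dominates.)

First dissociation dominates. From Ka₁ = [H⁺][HA⁻]/[H₂A], x² + Ka₁·x − Ka₁·C = 0 with C = 0.19 M and Ka₁ = 9.09e-03. Solving: [H⁺] = (−Ka₁ + √(Ka₁² + 4·Ka₁·C)) / 2 = 3.7261e-02 M. pH = -log(3.7261e-02) = 1.43.

pH = 1.43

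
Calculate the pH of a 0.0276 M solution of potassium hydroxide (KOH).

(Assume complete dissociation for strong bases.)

[OH⁻] = 0.0276 M for strong base. pOH = -log[OH⁻] = 1.56, pH = 14 - pOH

pH = 12.44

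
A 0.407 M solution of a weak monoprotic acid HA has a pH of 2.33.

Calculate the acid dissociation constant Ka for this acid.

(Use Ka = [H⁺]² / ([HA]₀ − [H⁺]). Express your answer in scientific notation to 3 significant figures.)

[H⁺] = 10^(−pH) = 10^(−2.33) = 4.677e-03 M. For HA ⇌ H⁺ + A⁻, Ka = [H⁺][A⁻]/[HA] = [H⁺]² / ([HA]₀ − [H⁺]) = (4.677e-03)² / (0.407 − 4.677e-03) = 5.44e-05.

K_a = 5.44e-05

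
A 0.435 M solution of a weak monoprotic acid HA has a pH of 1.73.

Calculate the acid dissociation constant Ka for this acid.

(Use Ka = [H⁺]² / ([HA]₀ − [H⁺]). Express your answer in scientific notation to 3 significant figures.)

[H⁺] = 10^(−pH) = 10^(−1.73) = 1.862e-02 M. For HA ⇌ H⁺ + A⁻, Ka = [H⁺][A⁻]/[HA] = [H⁺]² / ([HA]₀ − [H⁺]) = (1.862e-02)² / (0.435 − 1.862e-02) = 8.33e-04.

K_a = 8.33e-04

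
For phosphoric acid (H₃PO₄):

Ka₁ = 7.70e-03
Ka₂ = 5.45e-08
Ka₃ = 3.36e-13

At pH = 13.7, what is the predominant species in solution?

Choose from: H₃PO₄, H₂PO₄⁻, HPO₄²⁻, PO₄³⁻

pKa₁ = 2.11, pKa₂ = 7.26, pKa₃ = 12.47. For a polyprotic acid the predominant species crosses at each pKa: below pKa_n the protonated form dominates, above it the deprotonated form does. At pH = 13.7, the predominant species is PO₄³⁻.

PO₄³⁻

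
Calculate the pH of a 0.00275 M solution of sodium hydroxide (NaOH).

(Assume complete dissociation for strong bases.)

[OH⁻] = 0.00275 M for strong base. pOH = -log[OH⁻] = 2.56, pH = 14 - pOH

pH = 11.44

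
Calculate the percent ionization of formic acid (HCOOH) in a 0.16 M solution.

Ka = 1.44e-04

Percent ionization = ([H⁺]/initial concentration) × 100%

Using Ka equilibrium: x² + Ka×x - Ka×C = 0. Solving: [H⁺] = 4.7285e-03. Percent = (4.7285e-03/0.16) × 100

Percent ionization = 2.96%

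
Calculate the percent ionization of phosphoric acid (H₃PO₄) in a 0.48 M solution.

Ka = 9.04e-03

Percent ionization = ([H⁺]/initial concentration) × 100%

Using Ka equilibrium: x² + Ka×x - Ka×C = 0. Solving: [H⁺] = 6.1507e-02. Percent = (6.1507e-02/0.48) × 100

Percent ionization = 12.8%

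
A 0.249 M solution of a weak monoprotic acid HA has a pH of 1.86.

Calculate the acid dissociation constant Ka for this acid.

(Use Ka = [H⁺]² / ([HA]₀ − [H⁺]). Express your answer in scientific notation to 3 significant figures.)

[H⁺] = 10^(−pH) = 10^(−1.86) = 1.380e-02 M. For HA ⇌ H⁺ + A⁻, Ka = [H⁺][A⁻]/[HA] = [H⁺]² / ([HA]₀ − [H⁺]) = (1.380e-02)² / (0.249 − 1.380e-02) = 8.10e-04.

K_a = 8.10e-04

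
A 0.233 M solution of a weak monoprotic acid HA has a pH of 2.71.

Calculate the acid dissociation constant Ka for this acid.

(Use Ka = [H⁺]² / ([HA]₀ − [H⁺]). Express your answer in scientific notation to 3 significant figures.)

[H⁺] = 10^(−pH) = 10^(−2.71) = 1.950e-03 M. For HA ⇌ H⁺ + A⁻, Ka = [H⁺][A⁻]/[HA] = [H⁺]² / ([HA]₀ − [H⁺]) = (1.950e-03)² / (0.233 − 1.950e-03) = 1.65e-05.

K_a = 1.65e-05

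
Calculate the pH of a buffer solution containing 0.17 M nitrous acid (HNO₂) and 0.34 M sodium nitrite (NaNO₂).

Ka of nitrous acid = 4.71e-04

pKa = -log(4.71e-04) = 3.33. pH = pKa + log([A⁻]/[HA]) = 3.33 + log(0.34/0.17)

pH = 3.63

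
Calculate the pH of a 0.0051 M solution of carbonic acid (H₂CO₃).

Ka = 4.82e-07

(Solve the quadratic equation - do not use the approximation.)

x² + Ka×x - Ka×C = 0. Using quadratic formula: [H⁺] = 4.9340e-05

pH = 4.31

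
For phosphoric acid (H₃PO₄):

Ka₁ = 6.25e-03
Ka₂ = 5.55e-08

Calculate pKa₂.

pKa₂ = -log(Ka₂) = -log(5.55e-08) = 7.26.

pK_{a2} = 7.26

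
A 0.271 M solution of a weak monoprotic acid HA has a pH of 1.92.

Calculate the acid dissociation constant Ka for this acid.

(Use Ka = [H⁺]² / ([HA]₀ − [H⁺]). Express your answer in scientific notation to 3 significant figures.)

[H⁺] = 10^(−pH) = 10^(−1.92) = 1.202e-02 M. For HA ⇌ H⁺ + A⁻, Ka = [H⁺][A⁻]/[HA] = [H⁺]² / ([HA]₀ − [H⁺]) = (1.202e-02)² / (0.271 − 1.202e-02) = 5.58e-04.

K_a = 5.58e-04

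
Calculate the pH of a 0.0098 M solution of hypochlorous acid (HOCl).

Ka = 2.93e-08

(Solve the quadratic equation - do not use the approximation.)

x² + Ka×x - Ka×C = 0. Using quadratic formula: [H⁺] = 1.6931e-05

pH = 4.77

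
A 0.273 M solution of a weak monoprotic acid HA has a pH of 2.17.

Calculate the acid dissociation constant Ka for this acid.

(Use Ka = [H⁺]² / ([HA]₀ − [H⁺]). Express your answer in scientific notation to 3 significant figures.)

[H⁺] = 10^(−pH) = 10^(−2.17) = 6.761e-03 M. For HA ⇌ H⁺ + A⁻, Ka = [H⁺][A⁻]/[HA] = [H⁺]² / ([HA]₀ − [H⁺]) = (6.761e-03)² / (0.273 − 6.761e-03) = 1.72e-04.

K_a = 1.72e-04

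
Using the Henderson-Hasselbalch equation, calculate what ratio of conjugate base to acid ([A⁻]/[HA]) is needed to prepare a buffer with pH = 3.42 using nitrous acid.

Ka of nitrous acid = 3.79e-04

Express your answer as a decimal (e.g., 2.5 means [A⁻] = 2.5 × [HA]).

pKa = -log(3.79e-04) = 3.4214. pH = pKa + log([A⁻]/[HA]), so log([A⁻]/[HA]) = pH − pKa = 3.42 − 3.4214 = -0.0014. [A⁻]/[HA] = 10^(-0.0014) = 0.997

[A⁻]/[HA] = 0.997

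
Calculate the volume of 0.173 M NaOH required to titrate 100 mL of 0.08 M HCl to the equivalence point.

At equivalence: moles acid = moles base. moles HCl = 0.08 × 100/1000 = 0.008 mol. V_base = moles / 0.173 × 1000 = 46.2 mL.

V_{base} = 46.2 mL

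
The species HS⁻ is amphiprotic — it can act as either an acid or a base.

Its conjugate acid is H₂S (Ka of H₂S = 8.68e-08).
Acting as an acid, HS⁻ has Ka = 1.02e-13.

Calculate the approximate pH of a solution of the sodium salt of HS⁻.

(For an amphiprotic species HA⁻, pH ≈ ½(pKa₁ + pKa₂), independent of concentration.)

pKa₁ = -log(8.68e-08) = 7.06; pKa₂ = -log(1.02e-13) = 12.99. For an amphiprotic species, pH ≈ ½(pKa₁ + pKa₂) = ½(7.06 + 12.99) = 10.03.

pH = 10.03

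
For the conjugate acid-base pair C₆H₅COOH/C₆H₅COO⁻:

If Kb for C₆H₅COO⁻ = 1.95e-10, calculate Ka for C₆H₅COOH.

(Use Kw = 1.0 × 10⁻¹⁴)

For a conjugate pair Ka × Kb = Kw, so Ka = Kw/Kb = 1.0 × 10⁻¹⁴ / 1.95e-10 = 5.13e-05.

K_a = 5.13e-05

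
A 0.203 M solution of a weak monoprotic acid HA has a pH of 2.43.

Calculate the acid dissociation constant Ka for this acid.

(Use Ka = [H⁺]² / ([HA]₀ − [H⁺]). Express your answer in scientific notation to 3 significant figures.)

[H⁺] = 10^(−pH) = 10^(−2.43) = 3.715e-03 M. For HA ⇌ H⁺ + A⁻, Ka = [H⁺][A⁻]/[HA] = [H⁺]² / ([HA]₀ − [H⁺]) = (3.715e-03)² / (0.203 − 3.715e-03) = 6.93e-05.

K_a = 6.93e-05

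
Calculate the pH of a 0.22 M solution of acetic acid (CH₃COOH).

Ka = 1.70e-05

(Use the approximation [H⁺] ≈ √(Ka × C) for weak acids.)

[H⁺] = √(Ka × C) = √(1.70e-05 × 0.22) = 1.9339e-03. pH = -log(1.9339e-03)

pH = 2.71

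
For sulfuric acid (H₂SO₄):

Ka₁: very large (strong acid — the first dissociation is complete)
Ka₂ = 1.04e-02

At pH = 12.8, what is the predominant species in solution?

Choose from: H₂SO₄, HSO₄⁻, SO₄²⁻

The first dissociation is complete, so H₂SO₄ itself is never the predominant species in water; pKa₂ = -log(1.04e-02) = 1.98. For a polyprotic acid the predominant species crosses at each pKa: below pKa_n the protonated form dominates, above it the deprotonated form does. At pH = 12.8, the predominant species is SO₄²⁻.

SO₄²⁻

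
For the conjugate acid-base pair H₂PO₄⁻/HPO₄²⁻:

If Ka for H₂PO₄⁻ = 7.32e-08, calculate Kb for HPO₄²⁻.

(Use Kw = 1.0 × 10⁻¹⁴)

For a conjugate pair Ka × Kb = Kw, so Kb = Kw/Ka = 1.0 × 10⁻¹⁴ / 7.32e-08 = 1.37e-07.

K_b = 1.37e-07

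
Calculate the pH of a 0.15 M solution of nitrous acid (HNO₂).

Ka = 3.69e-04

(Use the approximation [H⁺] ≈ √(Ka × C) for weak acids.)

[H⁺] = √(Ka × C) = √(3.69e-04 × 0.15) = 7.4398e-03. pH = -log(7.4398e-03)

pH = 2.13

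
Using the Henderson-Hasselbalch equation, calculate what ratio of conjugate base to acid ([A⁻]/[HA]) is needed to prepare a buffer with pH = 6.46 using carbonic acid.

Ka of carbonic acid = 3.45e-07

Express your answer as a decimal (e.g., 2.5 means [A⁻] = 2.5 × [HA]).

pKa = -log(3.45e-07) = 6.4622. pH = pKa + log([A⁻]/[HA]), so log([A⁻]/[HA]) = pH − pKa = 6.46 − 6.4622 = -0.0022. [A⁻]/[HA] = 10^(-0.0022) = 0.995

[A⁻]/[HA] = 0.995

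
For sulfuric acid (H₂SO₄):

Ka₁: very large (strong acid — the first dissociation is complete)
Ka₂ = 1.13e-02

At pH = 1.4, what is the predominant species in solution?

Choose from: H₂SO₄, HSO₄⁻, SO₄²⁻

The first dissociation is complete, so H₂SO₄ itself is never the predominant species in water; pKa₂ = -log(1.13e-02) = 1.95. For a polyprotic acid the predominant species crosses at each pKa: below pKa_n the protonated form dominates, above it the deprotonated form does. At pH = 1.4, the predominant species is HSO₄⁻.

HSO₄⁻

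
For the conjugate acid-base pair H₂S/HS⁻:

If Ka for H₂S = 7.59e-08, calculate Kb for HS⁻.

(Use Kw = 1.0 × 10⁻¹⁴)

For a conjugate pair Ka × Kb = Kw, so Kb = Kw/Ka = 1.0 × 10⁻¹⁴ / 7.59e-08 = 1.32e-07.

K_b = 1.32e-07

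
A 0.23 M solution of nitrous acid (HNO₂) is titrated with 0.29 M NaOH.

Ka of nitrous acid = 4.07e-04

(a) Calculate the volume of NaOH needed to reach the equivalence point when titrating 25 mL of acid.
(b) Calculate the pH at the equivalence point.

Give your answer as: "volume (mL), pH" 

moles acid = 0.23 × 25/1000 = 0.00575 mol; V_base = moles/0.29 × 1000 = 19.8 mL. At equivalence only the conjugate base is present: [A⁻] = 0.00575/0.045 = 1.2827e-01 M. Kb = Kw/Ka = 2.46e-11; [OH⁻] = √(Kb × [A⁻]) = 1.7753e-06; pOH = 5.75; pH = 14 - pOH = 8.25.

V = 19.8 mL, pH = 8.25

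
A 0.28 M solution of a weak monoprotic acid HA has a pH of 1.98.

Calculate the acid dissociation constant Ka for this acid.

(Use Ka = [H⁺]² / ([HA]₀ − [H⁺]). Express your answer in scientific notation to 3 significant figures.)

[H⁺] = 10^(−pH) = 10^(−1.98) = 1.047e-02 M. For HA ⇌ H⁺ + A⁻, Ka = [H⁺][A⁻]/[HA] = [H⁺]² / ([HA]₀ − [H⁺]) = (1.047e-02)² / (0.28 − 1.047e-02) = 4.07e-04.

K_a = 4.07e-04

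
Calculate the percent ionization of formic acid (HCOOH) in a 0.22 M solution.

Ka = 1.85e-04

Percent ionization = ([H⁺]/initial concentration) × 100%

Using Ka equilibrium: x² + Ka×x - Ka×C = 0. Solving: [H⁺] = 6.2878e-03. Percent = (6.2878e-03/0.22) × 100

Percent ionization = 2.86%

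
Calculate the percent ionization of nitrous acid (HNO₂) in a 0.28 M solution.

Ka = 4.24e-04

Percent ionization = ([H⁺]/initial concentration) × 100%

Using Ka equilibrium: x² + Ka×x - Ka×C = 0. Solving: [H⁺] = 1.0686e-02. Percent = (1.0686e-02/0.28) × 100

Percent ionization = 3.82%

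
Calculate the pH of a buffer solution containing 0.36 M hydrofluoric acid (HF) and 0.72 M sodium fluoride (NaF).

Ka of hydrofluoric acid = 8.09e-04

pKa = -log(8.09e-04) = 3.09. pH = pKa + log([A⁻]/[HA]) = 3.09 + log(0.72/0.36)

pH = 3.39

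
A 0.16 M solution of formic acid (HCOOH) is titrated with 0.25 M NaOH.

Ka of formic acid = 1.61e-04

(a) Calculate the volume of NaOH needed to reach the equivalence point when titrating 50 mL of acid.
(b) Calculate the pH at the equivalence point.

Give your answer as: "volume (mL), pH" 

moles acid = 0.16 × 50/1000 = 0.008 mol; V_base = moles/0.25 × 1000 = 32.0 mL. At equivalence only the conjugate base is present: [A⁻] = 0.008/0.082 = 9.7561e-02 M. Kb = Kw/Ka = 6.21e-11; [OH⁻] = √(Kb × [A⁻]) = 2.4616e-06; pOH = 5.61; pH = 14 - pOH = 8.39.

V = 32.0 mL, pH = 8.39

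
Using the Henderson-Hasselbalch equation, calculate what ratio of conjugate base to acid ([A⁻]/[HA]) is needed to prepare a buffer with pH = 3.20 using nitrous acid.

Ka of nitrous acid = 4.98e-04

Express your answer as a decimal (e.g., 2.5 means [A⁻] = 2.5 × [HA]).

pKa = -log(4.98e-04) = 3.3028. pH = pKa + log([A⁻]/[HA]), so log([A⁻]/[HA]) = pH − pKa = 3.20 − 3.3028 = -0.1028. [A⁻]/[HA] = 10^(-0.1028) = 0.789

[A⁻]/[HA] = 0.789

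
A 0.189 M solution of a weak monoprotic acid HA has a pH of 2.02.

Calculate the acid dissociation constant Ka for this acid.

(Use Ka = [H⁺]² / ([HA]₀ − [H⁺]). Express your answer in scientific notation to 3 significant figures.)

[H⁺] = 10^(−pH) = 10^(−2.02) = 9.550e-03 M. For HA ⇌ H⁺ + A⁻, Ka = [H⁺][A⁻]/[HA] = [H⁺]² / ([HA]₀ − [H⁺]) = (9.550e-03)² / (0.189 − 9.550e-03) = 5.08e-04.

K_a = 5.08e-04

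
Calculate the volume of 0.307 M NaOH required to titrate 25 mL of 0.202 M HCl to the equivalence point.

At equivalence: moles acid = moles base. moles HCl = 0.202 × 25/1000 = 0.00505 mol. V_base = moles / 0.307 × 1000 = 16.4 mL.

V_{base} = 16.4 mL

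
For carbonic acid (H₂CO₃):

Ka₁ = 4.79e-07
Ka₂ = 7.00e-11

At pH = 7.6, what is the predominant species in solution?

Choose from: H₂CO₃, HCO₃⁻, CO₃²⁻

pKa₁ = 6.32, pKa₂ = 10.15. For a polyprotic acid the predominant species crosses at each pKa: below pKa_n the protonated form dominates, above it the deprotonated form does. At pH = 7.6, the predominant species is HCO₃⁻.

HCO₃⁻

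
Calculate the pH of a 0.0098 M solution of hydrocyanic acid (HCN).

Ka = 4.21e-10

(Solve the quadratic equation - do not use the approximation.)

x² + Ka×x - Ka×C = 0. Using quadratic formula: [H⁺] = 2.0310e-06

pH = 5.69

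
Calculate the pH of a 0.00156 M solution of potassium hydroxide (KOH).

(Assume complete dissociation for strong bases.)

[OH⁻] = 0.00156 M for strong base. pOH = -log[OH⁻] = 2.81, pH = 14 - pOH

pH = 11.19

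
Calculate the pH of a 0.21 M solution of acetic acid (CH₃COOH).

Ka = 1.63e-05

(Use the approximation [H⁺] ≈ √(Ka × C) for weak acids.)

[H⁺] = √(Ka × C) = √(1.63e-05 × 0.21) = 1.8501e-03. pH = -log(1.8501e-03)

pH = 2.73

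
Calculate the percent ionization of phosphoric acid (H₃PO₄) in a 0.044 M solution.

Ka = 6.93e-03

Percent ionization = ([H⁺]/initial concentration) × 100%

Using Ka equilibrium: x² + Ka×x - Ka×C = 0. Solving: [H⁺] = 1.4337e-02. Percent = (1.4337e-02/0.044) × 100

Percent ionization = 32.6%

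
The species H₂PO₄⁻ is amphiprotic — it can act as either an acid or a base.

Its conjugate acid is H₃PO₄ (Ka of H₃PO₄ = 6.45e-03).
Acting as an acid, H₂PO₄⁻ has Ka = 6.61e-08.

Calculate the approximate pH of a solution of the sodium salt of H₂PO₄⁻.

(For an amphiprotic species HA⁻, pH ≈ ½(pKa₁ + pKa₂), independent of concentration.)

pKa₁ = -log(6.45e-03) = 2.19; pKa₂ = -log(6.61e-08) = 7.18. For an amphiprotic species, pH ≈ ½(pKa₁ + pKa₂) = ½(2.19 + 7.18) = 4.69.

pH = 4.69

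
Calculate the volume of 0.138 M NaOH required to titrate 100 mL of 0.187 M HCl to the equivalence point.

At equivalence: moles acid = moles base. moles HCl = 0.187 × 100/1000 = 0.0187 mol. V_base = moles / 0.138 × 1000 = 135.5 mL.

V_{base} = 135.5 mL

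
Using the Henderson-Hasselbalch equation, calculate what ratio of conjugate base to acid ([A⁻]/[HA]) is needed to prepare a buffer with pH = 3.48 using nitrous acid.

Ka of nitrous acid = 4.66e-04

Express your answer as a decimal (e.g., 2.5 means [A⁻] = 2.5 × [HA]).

pKa = -log(4.66e-04) = 3.3316. pH = pKa + log([A⁻]/[HA]), so log([A⁻]/[HA]) = pH − pKa = 3.48 − 3.3316 = 0.1484. [A⁻]/[HA] = 10^(0.1484) = 1.41

[A⁻]/[HA] = 1.41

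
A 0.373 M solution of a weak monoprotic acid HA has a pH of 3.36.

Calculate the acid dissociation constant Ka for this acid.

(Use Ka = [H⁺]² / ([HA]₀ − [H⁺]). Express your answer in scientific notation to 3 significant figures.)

[H⁺] = 10^(−pH) = 10^(−3.36) = 4.365e-04 M. For HA ⇌ H⁺ + A⁻, Ka = [H⁺][A⁻]/[HA] = [H⁺]² / ([HA]₀ − [H⁺]) = (4.365e-04)² / (0.373 − 4.365e-04) = 5.11e-07.

K_a = 5.11e-07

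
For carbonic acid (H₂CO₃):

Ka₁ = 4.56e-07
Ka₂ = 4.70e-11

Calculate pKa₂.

pKa₂ = -log(Ka₂) = -log(4.70e-11) = 10.33.

pK_{a2} = 10.33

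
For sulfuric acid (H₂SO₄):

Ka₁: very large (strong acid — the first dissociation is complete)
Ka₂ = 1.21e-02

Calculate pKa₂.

pKa₂ = -log(Ka₂) = -log(1.21e-02) = 1.92.

pK_{a2} = 1.92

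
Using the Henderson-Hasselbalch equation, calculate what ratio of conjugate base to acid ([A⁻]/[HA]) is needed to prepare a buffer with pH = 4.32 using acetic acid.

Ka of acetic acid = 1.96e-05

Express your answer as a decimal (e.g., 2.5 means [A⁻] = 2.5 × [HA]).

pKa = -log(1.96e-05) = 4.7077. pH = pKa + log([A⁻]/[HA]), so log([A⁻]/[HA]) = pH − pKa = 4.32 − 4.7077 = -0.3877. [A⁻]/[HA] = 10^(-0.3877) = 0.410

[A⁻]/[HA] = 0.410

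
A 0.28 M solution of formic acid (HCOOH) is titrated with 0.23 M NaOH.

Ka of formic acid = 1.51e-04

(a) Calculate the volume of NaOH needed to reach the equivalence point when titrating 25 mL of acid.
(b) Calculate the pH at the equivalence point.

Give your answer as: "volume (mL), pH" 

moles acid = 0.28 × 25/1000 = 0.007 mol; V_base = moles/0.23 × 1000 = 30.4 mL. At equivalence only the conjugate base is present: [A⁻] = 0.007/0.055 = 1.2627e-01 M. Kb = Kw/Ka = 6.62e-11; [OH⁻] = √(Kb × [A⁻]) = 2.8918e-06; pOH = 5.54; pH = 14 - pOH = 8.46.

V = 30.4 mL, pH = 8.46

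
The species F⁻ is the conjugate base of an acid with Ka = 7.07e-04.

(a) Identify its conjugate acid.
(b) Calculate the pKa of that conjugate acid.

(a) The conjugate acid is formed by adding one H⁺ to F⁻, giving HF. (b) pKa = -log(Ka) = -log(7.07e-04) = 3.15.

Conjugate acid: HF; pK_a = 3.15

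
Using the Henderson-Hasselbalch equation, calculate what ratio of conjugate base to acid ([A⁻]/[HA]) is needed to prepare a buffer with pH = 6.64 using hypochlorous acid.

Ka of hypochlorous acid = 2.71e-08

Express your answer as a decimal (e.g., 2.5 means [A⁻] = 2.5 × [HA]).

pKa = -log(2.71e-08) = 7.5670. pH = pKa + log([A⁻]/[HA]), so log([A⁻]/[HA]) = pH − pKa = 6.64 − 7.5670 = -0.9270. [A⁻]/[HA] = 10^(-0.9270) = 0.118

[A⁻]/[HA] = 0.118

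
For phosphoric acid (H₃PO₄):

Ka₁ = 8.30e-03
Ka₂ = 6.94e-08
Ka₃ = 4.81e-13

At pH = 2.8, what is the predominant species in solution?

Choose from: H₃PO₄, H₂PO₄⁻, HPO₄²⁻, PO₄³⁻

pKa₁ = 2.08, pKa₂ = 7.16, pKa₃ = 12.32. For a polyprotic acid the predominant species crosses at each pKa: below pKa_n the protonated form dominates, above it the deprotonated form does. At pH = 2.8, the predominant species is H₂PO₄⁻.

H₂PO₄⁻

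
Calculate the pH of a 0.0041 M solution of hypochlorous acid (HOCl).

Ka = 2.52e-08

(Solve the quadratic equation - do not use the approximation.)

x² + Ka×x - Ka×C = 0. Using quadratic formula: [H⁺] = 1.0152e-05

pH = 4.99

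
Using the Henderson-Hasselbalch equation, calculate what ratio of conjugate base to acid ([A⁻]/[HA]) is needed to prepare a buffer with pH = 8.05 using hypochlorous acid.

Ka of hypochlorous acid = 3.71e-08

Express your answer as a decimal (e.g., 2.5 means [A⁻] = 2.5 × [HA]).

pKa = -log(3.71e-08) = 7.4306. pH = pKa + log([A⁻]/[HA]), so log([A⁻]/[HA]) = pH − pKa = 8.05 − 7.4306 = 0.6194. [A⁻]/[HA] = 10^(0.6194) = 4.16

[A⁻]/[HA] = 4.16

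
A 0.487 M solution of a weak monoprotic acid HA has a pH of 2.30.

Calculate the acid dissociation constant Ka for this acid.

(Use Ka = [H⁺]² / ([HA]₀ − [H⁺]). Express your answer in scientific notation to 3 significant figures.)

[H⁺] = 10^(−pH) = 10^(−2.30) = 5.012e-03 M. For HA ⇌ H⁺ + A⁻, Ka = [H⁺][A⁻]/[HA] = [H⁺]² / ([HA]₀ − [H⁺]) = (5.012e-03)² / (0.487 − 5.012e-03) = 5.21e-05.

K_a = 5.21e-05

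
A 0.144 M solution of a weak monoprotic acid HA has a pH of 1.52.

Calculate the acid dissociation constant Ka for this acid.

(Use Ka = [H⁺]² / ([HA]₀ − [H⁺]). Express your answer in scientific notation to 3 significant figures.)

[H⁺] = 10^(−pH) = 10^(−1.52) = 3.020e-02 M. For HA ⇌ H⁺ + A⁻, Ka = [H⁺][A⁻]/[HA] = [H⁺]² / ([HA]₀ − [H⁺]) = (3.020e-02)² / (0.144 − 3.020e-02) = 8.01e-03.

K_a = 8.01e-03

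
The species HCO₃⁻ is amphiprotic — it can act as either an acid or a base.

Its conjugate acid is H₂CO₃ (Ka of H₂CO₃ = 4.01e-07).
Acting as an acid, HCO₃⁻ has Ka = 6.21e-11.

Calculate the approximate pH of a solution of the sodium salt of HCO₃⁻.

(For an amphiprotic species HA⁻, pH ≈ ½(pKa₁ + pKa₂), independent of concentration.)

pKa₁ = -log(4.01e-07) = 6.40; pKa₂ = -log(6.21e-11) = 10.21. For an amphiprotic species, pH ≈ ½(pKa₁ + pKa₂) = ½(6.40 + 10.21) = 8.30.

pH = 8.30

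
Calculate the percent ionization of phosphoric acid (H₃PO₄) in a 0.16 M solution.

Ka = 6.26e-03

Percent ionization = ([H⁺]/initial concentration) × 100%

Using Ka equilibrium: x² + Ka×x - Ka×C = 0. Solving: [H⁺] = 2.8672e-02. Percent = (2.8672e-02/0.16) × 100

Percent ionization = 17.9%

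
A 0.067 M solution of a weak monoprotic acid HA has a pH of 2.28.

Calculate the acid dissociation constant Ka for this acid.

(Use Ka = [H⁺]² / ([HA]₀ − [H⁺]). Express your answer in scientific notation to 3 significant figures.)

[H⁺] = 10^(−pH) = 10^(−2.28) = 5.248e-03 M. For HA ⇌ H⁺ + A⁻, Ka = [H⁺][A⁻]/[HA] = [H⁺]² / ([HA]₀ − [H⁺]) = (5.248e-03)² / (0.067 − 5.248e-03) = 4.46e-04.

K_a = 4.46e-04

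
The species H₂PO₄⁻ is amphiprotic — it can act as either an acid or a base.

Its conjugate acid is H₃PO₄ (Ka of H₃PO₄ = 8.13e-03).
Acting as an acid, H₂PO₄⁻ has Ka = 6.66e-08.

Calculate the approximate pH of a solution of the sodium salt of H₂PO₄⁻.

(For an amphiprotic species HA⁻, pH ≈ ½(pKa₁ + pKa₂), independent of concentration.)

pKa₁ = -log(8.13e-03) = 2.09; pKa₂ = -log(6.66e-08) = 7.18. For an amphiprotic species, pH ≈ ½(pKa₁ + pKa₂) = ½(2.09 + 7.18) = 4.63.

pH = 4.63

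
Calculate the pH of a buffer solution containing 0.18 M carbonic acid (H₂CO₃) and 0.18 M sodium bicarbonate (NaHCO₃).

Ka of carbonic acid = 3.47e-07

pKa = -log(3.47e-07) = 6.46. pH = pKa + log([A⁻]/[HA]) = 6.46 + log(0.18/0.18)

pH = 6.46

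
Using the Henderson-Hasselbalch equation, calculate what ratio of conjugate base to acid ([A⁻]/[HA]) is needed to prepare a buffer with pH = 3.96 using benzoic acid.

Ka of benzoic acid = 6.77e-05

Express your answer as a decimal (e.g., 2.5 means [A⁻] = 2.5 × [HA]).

pKa = -log(6.77e-05) = 4.1694. pH = pKa + log([A⁻]/[HA]), so log([A⁻]/[HA]) = pH − pKa = 3.96 − 4.1694 = -0.2094. [A⁻]/[HA] = 10^(-0.2094) = 0.617

[A⁻]/[HA] = 0.617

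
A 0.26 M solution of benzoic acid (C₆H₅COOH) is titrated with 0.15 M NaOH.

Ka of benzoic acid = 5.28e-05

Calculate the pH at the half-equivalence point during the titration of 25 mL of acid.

At half-equivalence [HA] = [A⁻], so Henderson-Hasselbalch gives pH = pKa = -log(5.28e-05) = 4.28.

pH = pKa = 4.28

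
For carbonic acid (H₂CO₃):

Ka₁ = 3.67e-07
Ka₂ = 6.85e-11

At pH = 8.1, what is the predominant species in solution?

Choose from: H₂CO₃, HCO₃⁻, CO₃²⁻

pKa₁ = 6.44, pKa₂ = 10.16. For a polyprotic acid the predominant species crosses at each pKa: below pKa_n the protonated form dominates, above it the deprotonated form does. At pH = 8.1, the predominant species is HCO₃⁻.

HCO₃⁻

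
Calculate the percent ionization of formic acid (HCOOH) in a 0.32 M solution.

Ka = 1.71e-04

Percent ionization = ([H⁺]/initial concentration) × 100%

Using Ka equilibrium: x² + Ka×x - Ka×C = 0. Solving: [H⁺] = 7.3123e-03. Percent = (7.3123e-03/0.32) × 100

Percent ionization = 2.29%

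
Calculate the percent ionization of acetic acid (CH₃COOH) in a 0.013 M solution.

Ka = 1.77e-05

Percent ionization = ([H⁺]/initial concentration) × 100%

Using Ka equilibrium: x² + Ka×x - Ka×C = 0. Solving: [H⁺] = 4.7092e-04. Percent = (4.7092e-04/0.013) × 100

Percent ionization = 3.62%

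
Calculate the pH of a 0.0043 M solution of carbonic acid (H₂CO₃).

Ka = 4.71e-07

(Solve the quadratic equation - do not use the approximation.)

x² + Ka×x - Ka×C = 0. Using quadratic formula: [H⁺] = 4.4768e-05

pH = 4.35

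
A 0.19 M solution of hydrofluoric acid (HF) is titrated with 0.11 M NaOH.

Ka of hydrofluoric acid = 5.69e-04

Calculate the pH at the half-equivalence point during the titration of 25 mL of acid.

At half-equivalence [HA] = [A⁻], so Henderson-Hasselbalch gives pH = pKa = -log(5.69e-04) = 3.24.

pH = pKa = 3.24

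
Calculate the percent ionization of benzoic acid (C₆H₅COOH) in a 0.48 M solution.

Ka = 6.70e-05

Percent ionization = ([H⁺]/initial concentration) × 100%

Using Ka equilibrium: x² + Ka×x - Ka×C = 0. Solving: [H⁺] = 5.6376e-03. Percent = (5.6376e-03/0.48) × 100

Percent ionization = 1.17%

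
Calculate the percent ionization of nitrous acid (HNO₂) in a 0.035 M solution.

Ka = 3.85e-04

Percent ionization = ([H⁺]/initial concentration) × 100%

Using Ka equilibrium: x² + Ka×x - Ka×C = 0. Solving: [H⁺] = 3.4834e-03. Percent = (3.4834e-03/0.035) × 100

Percent ionization = 9.95%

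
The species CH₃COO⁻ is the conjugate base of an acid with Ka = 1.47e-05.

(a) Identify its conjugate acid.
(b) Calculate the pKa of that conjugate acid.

(a) The conjugate acid is formed by adding one H⁺ to CH₃COO⁻, giving CH₃COOH. (b) pKa = -log(Ka) = -log(1.47e-05) = 4.83.

Conjugate acid: CH₃COOH; pK_a = 4.83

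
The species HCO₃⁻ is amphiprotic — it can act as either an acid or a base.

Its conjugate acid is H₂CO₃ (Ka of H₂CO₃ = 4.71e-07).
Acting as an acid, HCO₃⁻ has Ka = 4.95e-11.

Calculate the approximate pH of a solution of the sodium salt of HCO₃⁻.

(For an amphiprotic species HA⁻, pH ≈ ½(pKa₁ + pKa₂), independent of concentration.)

pKa₁ = -log(4.71e-07) = 6.33; pKa₂ = -log(4.95e-11) = 10.31. For an amphiprotic species, pH ≈ ½(pKa₁ + pKa₂) = ½(6.33 + 10.31) = 8.32.

pH = 8.32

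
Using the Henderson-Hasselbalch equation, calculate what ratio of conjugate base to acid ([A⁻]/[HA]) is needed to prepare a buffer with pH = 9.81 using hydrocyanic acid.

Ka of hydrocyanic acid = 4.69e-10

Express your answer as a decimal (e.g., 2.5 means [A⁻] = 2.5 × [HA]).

pKa = -log(4.69e-10) = 9.3288. pH = pKa + log([A⁻]/[HA]), so log([A⁻]/[HA]) = pH − pKa = 9.81 − 9.3288 = 0.4812. [A⁻]/[HA] = 10^(0.4812) = 3.03

[A⁻]/[HA] = 3.03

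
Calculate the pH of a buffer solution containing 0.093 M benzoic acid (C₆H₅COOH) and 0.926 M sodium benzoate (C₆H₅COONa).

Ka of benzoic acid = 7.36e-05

pKa = -log(7.36e-05) = 4.13. pH = pKa + log([A⁻]/[HA]) = 4.13 + log(0.926/0.093)

pH = 5.13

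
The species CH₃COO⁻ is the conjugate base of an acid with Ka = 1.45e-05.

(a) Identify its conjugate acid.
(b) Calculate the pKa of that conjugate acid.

(a) The conjugate acid is formed by adding one H⁺ to CH₃COO⁻, giving CH₃COOH. (b) pKa = -log(Ka) = -log(1.45e-05) = 4.84.

Conjugate acid: CH₃COOH; pK_a = 4.84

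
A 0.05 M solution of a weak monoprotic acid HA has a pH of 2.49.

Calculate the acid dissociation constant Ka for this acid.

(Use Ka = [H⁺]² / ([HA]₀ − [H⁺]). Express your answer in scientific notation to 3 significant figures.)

[H⁺] = 10^(−pH) = 10^(−2.49) = 3.236e-03 M. For HA ⇌ H⁺ + A⁻, Ka = [H⁺][A⁻]/[HA] = [H⁺]² / ([HA]₀ − [H⁺]) = (3.236e-03)² / (0.05 − 3.236e-03) = 2.24e-04.

K_a = 2.24e-04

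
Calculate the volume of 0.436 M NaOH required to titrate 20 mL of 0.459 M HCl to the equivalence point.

At equivalence: moles acid = moles base. moles HCl = 0.459 × 20/1000 = 0.00918 mol. V_base = moles / 0.436 × 1000 = 21.1 mL.

V_{base} = 21.1 mL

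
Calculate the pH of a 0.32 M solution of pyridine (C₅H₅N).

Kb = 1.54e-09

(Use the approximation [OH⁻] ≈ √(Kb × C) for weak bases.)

[OH⁻] = √(Kb × C) = √(1.54e-09 × 0.32) = 2.2199e-05. pOH = 4.65, pH = 14 - pOH

pH = 9.35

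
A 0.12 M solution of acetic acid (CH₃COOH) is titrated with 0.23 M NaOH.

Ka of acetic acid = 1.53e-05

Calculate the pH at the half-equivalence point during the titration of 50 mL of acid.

At half-equivalence [HA] = [A⁻], so Henderson-Hasselbalch gives pH = pKa = -log(1.53e-05) = 4.82.

pH = pKa = 4.82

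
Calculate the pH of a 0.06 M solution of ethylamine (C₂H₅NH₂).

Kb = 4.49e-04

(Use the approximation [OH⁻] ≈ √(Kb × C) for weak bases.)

[OH⁻] = √(Kb × C) = √(4.49e-04 × 0.06) = 5.1904e-03. pOH = 2.28, pH = 14 - pOH

pH = 11.72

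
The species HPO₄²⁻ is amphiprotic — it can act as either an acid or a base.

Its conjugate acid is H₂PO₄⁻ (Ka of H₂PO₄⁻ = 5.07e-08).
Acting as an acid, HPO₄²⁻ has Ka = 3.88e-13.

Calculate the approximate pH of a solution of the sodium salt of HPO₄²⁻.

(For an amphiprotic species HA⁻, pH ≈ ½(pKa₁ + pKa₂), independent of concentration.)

pKa₁ = -log(5.07e-08) = 7.29; pKa₂ = -log(3.88e-13) = 12.41. For an amphiprotic species, pH ≈ ½(pKa₁ + pKa₂) = ½(7.29 + 12.41) = 9.85.

pH = 9.85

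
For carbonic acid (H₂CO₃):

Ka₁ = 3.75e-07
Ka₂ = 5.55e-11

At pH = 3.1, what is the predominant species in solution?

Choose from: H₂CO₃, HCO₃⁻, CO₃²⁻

pKa₁ = 6.43, pKa₂ = 10.26. For a polyprotic acid the predominant species crosses at each pKa: below pKa_n the protonated form dominates, above it the deprotonated form does. At pH = 3.1, the predominant species is H₂CO₃.

H₂CO₃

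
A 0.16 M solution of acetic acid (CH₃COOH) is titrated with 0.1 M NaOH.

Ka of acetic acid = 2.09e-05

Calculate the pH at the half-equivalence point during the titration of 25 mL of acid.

At half-equivalence [HA] = [A⁻], so Henderson-Hasselbalch gives pH = pKa = -log(2.09e-05) = 4.68.

pH = pKa = 4.68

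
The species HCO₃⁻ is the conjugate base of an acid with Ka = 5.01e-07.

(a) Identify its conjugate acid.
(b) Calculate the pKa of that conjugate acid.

(a) The conjugate acid is formed by adding one H⁺ to HCO₃⁻, giving H₂CO₃. (b) pKa = -log(Ka) = -log(5.01e-07) = 6.30.

Conjugate acid: H₂CO₃; pK_a = 6.30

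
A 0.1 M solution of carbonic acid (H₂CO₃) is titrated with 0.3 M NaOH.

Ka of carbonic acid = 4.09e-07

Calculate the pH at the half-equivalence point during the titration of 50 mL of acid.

At half-equivalence [HA] = [A⁻], so Henderson-Hasselbalch gives pH = pKa = -log(4.09e-07) = 6.39.

pH = pKa = 6.39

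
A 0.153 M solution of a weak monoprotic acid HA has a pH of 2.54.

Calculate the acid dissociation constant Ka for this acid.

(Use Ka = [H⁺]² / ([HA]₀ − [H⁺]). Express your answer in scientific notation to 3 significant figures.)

[H⁺] = 10^(−pH) = 10^(−2.54) = 2.884e-03 M. For HA ⇌ H⁺ + A⁻, Ka = [H⁺][A⁻]/[HA] = [H⁺]² / ([HA]₀ − [H⁺]) = (2.884e-03)² / (0.153 − 2.884e-03) = 5.54e-05.

K_a = 5.54e-05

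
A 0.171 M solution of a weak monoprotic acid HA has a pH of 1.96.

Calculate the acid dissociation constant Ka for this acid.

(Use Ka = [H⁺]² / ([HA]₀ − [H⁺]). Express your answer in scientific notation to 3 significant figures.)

[H⁺] = 10^(−pH) = 10^(−1.96) = 1.096e-02 M. For HA ⇌ H⁺ + A⁻, Ka = [H⁺][A⁻]/[HA] = [H⁺]² / ([HA]₀ − [H⁺]) = (1.096e-02)² / (0.171 − 1.096e-02) = 7.51e-04.

K_a = 7.51e-04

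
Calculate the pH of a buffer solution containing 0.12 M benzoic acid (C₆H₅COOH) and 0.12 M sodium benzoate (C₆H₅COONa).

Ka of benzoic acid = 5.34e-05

pKa = -log(5.34e-05) = 4.27. pH = pKa + log([A⁻]/[HA]) = 4.27 + log(0.12/0.12)

pH = 4.27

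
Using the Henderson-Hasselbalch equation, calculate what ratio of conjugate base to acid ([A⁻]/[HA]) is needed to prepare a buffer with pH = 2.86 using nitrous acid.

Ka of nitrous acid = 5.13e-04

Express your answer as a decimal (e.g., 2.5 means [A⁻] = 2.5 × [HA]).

pKa = -log(5.13e-04) = 3.2899. pH = pKa + log([A⁻]/[HA]), so log([A⁻]/[HA]) = pH − pKa = 2.86 − 3.2899 = -0.4299. [A⁻]/[HA] = 10^(-0.4299) = 0.372

[A⁻]/[HA] = 0.372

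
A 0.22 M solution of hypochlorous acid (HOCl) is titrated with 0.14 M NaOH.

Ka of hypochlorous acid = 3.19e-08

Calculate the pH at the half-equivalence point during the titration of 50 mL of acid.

At half-equivalence [HA] = [A⁻], so Henderson-Hasselbalch gives pH = pKa = -log(3.19e-08) = 7.50.

pH = pKa = 7.50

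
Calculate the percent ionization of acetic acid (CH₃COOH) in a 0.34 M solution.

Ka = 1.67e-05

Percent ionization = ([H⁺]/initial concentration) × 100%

Using Ka equilibrium: x² + Ka×x - Ka×C = 0. Solving: [H⁺] = 2.3745e-03. Percent = (2.3745e-03/0.34) × 100

Percent ionization = 0.698%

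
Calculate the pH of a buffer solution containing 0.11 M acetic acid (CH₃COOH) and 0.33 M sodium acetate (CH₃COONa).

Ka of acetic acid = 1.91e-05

pKa = -log(1.91e-05) = 4.72. pH = pKa + log([A⁻]/[HA]) = 4.72 + log(0.33/0.11)

pH = 5.20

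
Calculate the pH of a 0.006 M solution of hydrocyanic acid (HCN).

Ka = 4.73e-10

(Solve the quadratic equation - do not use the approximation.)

x² + Ka×x - Ka×C = 0. Using quadratic formula: [H⁺] = 1.6844e-06

pH = 5.77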